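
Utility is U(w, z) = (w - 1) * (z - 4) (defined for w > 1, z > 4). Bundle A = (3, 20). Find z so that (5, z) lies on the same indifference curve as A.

z = 12

U(3, 20) = 32.
Set U(5, z) = 32 and solve.
With w = 5: (5 − 1) = 4, so (z − 4) = 32/4 = 8.
So z = 4 + 8 = 12.
Check: U(5, 12) = 32.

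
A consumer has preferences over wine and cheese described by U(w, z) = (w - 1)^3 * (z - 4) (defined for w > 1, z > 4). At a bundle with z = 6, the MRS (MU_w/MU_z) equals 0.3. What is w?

MU_w = 3·(w−1)^2·(z−4), MU_z = (w−1)^3.
MRS = (3/1)·(z−4)/(w−1).
Substitute z = 6: MRS = 6/(w − 1). Setting this equal to 0.3 gives w − 1 = 6/0.3 = 20, so w = 21.

w = 21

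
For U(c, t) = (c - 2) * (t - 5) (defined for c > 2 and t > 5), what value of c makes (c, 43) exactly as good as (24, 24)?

c = 13

U(24, 24) = 418.
Set U(c, 43) = 418 and solve.
With t = 43: (43 − 5) = 38, so (c − 2) = 418/38 = 11.
So c = 2 + 11 = 13.
Check: U(13, 43) = 418.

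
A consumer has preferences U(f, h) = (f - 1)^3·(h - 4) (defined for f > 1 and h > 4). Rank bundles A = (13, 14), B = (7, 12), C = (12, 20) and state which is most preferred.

Bundle C

Evaluate utility at each bundle:
U(A) = 17280.
U(B) = 1728.
U(C) = 21296.
Highest utility is C, so C ≻ A ≻ B.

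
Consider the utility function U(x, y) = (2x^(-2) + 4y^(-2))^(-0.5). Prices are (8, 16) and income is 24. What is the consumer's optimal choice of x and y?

For CES with ρ = -2, MRS = (2/4)·(y/x)^3.
Tangency: set MRS = p_x/p_y = 8/16 = 0.5.
So (y/x)^3 = 1; taking the cube root, y/x = 1, i.e. y = x.
Substitute into the budget 8·x + 16·y = 24: 24·x = 24, so x* = 1 and y* = 1.

x* = 1, y* = 1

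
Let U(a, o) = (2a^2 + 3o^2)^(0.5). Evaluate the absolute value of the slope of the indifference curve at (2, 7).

For CES with ρ = 2, MRS = (2/3)·(o/a)^(-1).
At (2, 7): MRS = 4/21.
So at (2, 7) the consumer would give up 4/21 units of o for one more unit of a.

MRS = 4/21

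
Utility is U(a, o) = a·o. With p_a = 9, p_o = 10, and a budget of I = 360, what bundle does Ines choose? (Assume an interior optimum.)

MU_a = o and MU_o = a.
MRS = MU_a/MU_o = o/a.
Tangency: set MRS = p_a/p_o = 9/10 = 0.9.
So o/a = 0.9, i.e. o = 0.9·a.
Substitute into the budget 9·a + 10·o = 360: 18·a = 360, so a* = 20.
Then o* = 0.9·20 = 18.

a* = 20, o* = 18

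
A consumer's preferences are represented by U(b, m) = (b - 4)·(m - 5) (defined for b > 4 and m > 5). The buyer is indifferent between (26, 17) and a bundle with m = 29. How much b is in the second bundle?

b = 15

U(26, 17) = 264.
Set U(b, 29) = 264 and solve.
With m = 29: (29 − 5) = 24, so (b − 4) = 264/24 = 11.
So b = 4 + 11 = 15.
Check: U(15, 29) = 264.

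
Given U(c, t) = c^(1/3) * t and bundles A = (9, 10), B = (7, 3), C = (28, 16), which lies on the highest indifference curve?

Bundle C

Evaluate utility at each bundle:
U(A) = 20.801.
U(B) = 5.739.
U(C) = 48.585.
Highest utility is C, so C ≻ A ≻ B.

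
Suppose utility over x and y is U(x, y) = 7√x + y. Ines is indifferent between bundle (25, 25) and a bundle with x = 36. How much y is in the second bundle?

U(25, 25) = 60.
Set U(36, y) = 60 and solve.
With x = 36: √36 = 6, so y = 60 − 7·6 = 18.
Check: U(36, 18) = 60.

y = 18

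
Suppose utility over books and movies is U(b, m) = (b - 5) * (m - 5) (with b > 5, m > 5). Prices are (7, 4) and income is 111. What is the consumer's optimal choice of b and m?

MU_b = (m−5), MU_m = (b−5).
MRS = (m−5)/(b−5).
Tangency: set MRS = p_b/p_m = 7/4 = 1.75.
So (m − 5)/(b − 5) = 1.75, i.e. (m − 5) = 1.75·(b − 5).
Rewrite the budget in excess-of-subsistence terms: 7·(b − 5) + 4·(m − 5) = 111 − 7·5 − 4·5 = 56.
Substituting, 14·(b − 5) = 56, so b − 5 = 4 and b* = 9.
Then m − 5 = 1.75·4 = 7, so m* = 12.

b* = 9, m* = 12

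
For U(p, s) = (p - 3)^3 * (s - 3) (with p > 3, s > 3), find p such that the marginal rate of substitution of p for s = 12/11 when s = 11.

MU_p = 3·(p−3)^2·(s−3), MU_s = (p−3)^3.
MRS = (3/1)·(s−3)/(p−3).
Substitute s = 11: MRS = 24/(p − 3). Setting this equal to 12/11 gives p − 3 = 24/(12/11) = 22, so p = 25.

p = 25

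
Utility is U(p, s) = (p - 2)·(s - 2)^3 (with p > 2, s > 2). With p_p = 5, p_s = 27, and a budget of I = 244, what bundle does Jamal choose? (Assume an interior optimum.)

p* = 11, s* = 7

MU_p = (s−2)^3, MU_s = 3·(p−2)·(s−2)^2.
MRS = (1/3)·(s−2)/(p−2).
Tangency: set MRS = p_p/p_s = 5/27.
So (1/3)·(s − 2)/(p − 2) = 5/27, i.e. (s − 2) = (5/9)·(p − 2).
Rewrite the budget in excess-of-subsistence terms: 5·(p − 2) + 27·(s − 2) = 244 − 5·2 − 27·2 = 180.
Substituting, 20·(p − 2) = 180, so p − 2 = 9 and p* = 11.
Then s − 2 = (5/9)·9 = 5, so s* = 7.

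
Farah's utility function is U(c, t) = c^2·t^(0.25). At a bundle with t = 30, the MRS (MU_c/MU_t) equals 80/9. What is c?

c = 27

MU_c = 2·c·t^(0.25) and MU_t = 0.25·c^2·t^(-0.75).
MRS = MU_c/MU_t = (8)·t/c.
Substitute t = 30: MRS = 240/c. Setting 240/c = 80/9 gives c = 240/(80/9) = 27.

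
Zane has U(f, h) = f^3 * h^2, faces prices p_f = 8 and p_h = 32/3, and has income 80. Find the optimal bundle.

MU_f = 3·f^2·h^2 and MU_h = 2·f^3·h.
MRS = MU_f/MU_h = (3/2)·h/f.
Tangency: set MRS = p_f/p_h = 8/(32/3) = 0.75.
So (3/2)·h/f = 0.75, i.e. h = 0.5·f.
Substitute into the budget 8·f + (32/3)·h = 80: (40/3)·f = 80, so f* = 6.
Then h* = 0.5·6 = 3.

f* = 6, h* = 3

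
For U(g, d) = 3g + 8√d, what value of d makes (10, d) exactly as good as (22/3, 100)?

U(22/3, 100) = 102.
Set U(10, d) = 102 and solve.
With g = 10: 8√d = 102 − 3·10 = 72, so √d = 9 and d = 81.
Check: U(10, 81) = 102.

d = 81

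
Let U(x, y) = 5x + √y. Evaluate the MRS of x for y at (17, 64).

MU_x = 5, MU_y = 1/(2√y).
MRS = 5 ÷ (1/(2√y)).
At (17, 64): MRS = 80.
So at (17, 64) the consumer would give up 80 units of y for one more unit of x.

MRS = 80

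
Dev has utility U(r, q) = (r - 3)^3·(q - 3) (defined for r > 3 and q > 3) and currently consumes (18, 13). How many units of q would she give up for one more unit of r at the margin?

MRS = 2

MU_r = 3·(r−3)^2·(q−3), MU_q = (r−3)^3.
MRS = (3/1)·(q−3)/(r−3).
At (18, 13): MRS = 2.
That is, one extra unit of r is worth 2 units of q at the margin.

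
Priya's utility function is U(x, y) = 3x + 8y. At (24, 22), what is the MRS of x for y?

MU_x = 3, MU_y = 8, so MRS = 3/8 = 0.375 at every bundle.
At (24, 22): MRS = 0.375.
That is, one extra unit of x is worth 0.375 units of y at the margin.

MRS = 0.375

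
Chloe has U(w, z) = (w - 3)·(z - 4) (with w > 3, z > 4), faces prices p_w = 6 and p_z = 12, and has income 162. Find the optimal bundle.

w* = 11, z* = 8

MU_w = (z−4), MU_z = (w−3).
MRS = (z−4)/(w−3).
Tangency: set MRS = p_w/p_z = 6/12 = 0.5.
So (z − 4)/(w − 3) = 0.5, i.e. (z − 4) = 0.5·(w − 3).
Rewrite the budget in excess-of-subsistence terms: 6·(w − 3) + 12·(z − 4) = 162 − 6·3 − 12·4 = 96.
Substituting, 12·(w − 3) = 96, so w − 3 = 8 and w* = 11.
Then z − 4 = 0.5·8 = 4, so z* = 8.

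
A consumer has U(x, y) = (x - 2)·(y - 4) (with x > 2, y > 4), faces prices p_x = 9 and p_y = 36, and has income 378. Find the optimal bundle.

x* = 14, y* = 7

MU_x = (y−4), MU_y = (x−2).
MRS = (y−4)/(x−2).
Tangency: set MRS = p_x/p_y = 9/36 = 0.25.
So (y − 4)/(x − 2) = 0.25, i.e. (y − 4) = 0.25·(x − 2).
Rewrite the budget in excess-of-subsistence terms: 9·(x − 2) + 36·(y − 4) = 378 − 9·2 − 36·4 = 216.
Substituting, 18·(x − 2) = 216, so x − 2 = 12 and x* = 14.
Then y − 4 = 0.25·12 = 3, so y* = 7.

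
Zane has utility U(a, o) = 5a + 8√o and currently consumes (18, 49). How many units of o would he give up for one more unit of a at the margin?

MRS = 8.75

MU_a = 5, MU_o = 8/(2√o).
MRS = 5 ÷ (8/(2√o)).
At (18, 49): MRS = 8.75.
The indifference curve has slope −8.75 at this bundle.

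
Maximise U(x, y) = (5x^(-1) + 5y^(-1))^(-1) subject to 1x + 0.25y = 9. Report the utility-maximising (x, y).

For CES with ρ = -1, MRS = (y/x)^2.
Tangency: set MRS = p_x/p_y = 1/0.25 = 4.
So (y/x)^2 = 4; taking the square root, y/x = 2, i.e. y = 2·x.
Substitute into the budget 1·x + 0.25·y = 9: 1.5·x = 9, so x* = 6 and y* = 2·6 = 12.

x* = 6, y* = 12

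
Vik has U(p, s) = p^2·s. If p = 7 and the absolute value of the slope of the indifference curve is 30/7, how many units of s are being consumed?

MU_p = 2·p·s and MU_s = p^2.
MRS = MU_p/MU_s = (2/1)·s/p.
Substitute p = 7: MRS = s/3.5. Setting s/3.5 = 30/7 gives s = (30/7)·3.5 = 15.

s = 15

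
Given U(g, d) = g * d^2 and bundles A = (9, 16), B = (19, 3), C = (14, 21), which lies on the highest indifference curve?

Bundle C

Evaluate utility at each bundle:
U(A) = 2304.
U(B) = 171.
U(C) = 6174.
Highest utility is C, so C ≻ A ≻ B.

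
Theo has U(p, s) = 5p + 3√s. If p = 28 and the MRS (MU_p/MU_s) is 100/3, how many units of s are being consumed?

s = 100

MU_p = 5, MU_s = 3/(2√s).
MRS = 5 ÷ (3/(2√s)).
MRS depends only on s: (10/3)·√s = 100/3 ⇒ √s = (100/3)/(10/3) = 10 ⇒ s = 100.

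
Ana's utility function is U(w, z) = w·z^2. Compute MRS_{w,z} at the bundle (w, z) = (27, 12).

MU_w = z^2 and MU_z = 2·w·z.
MRS = MU_w/MU_z = (1/2)·z/w.
At (27, 12): MRS = 2/9.
The indifference curve has slope −2/9 at this bundle.

MRS = 2/9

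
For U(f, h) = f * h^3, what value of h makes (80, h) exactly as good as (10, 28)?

h = 14

U(10, 28) = 219520.
Set U(80, h) = 219520 and solve.
With f = 80: h^3 = 219520/80 = 2744; taking the cube root, h = 14.
Check: U(80, 14) = 219520.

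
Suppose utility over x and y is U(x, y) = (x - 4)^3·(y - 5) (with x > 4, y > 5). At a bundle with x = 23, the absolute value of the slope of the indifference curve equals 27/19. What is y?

y = 14

MU_x = 3·(x−4)^2·(y−5), MU_y = (x−4)^3.
MRS = (3/1)·(y−5)/(x−4).
Substitute x = 23: MRS = (y − 5)/(19/3). Setting this equal to 27/19 gives y − 5 = (27/19)·(19/3) = 9, so y = 14.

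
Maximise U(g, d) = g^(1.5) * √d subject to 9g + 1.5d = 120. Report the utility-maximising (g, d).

MU_g = 1.5·√g·√d and MU_d = 0.5·g^(1.5)·d^(-0.5).
MRS = MU_g/MU_d = (3)·d/g.
Tangency: set MRS = p_g/p_d = 9/1.5 = 6.
So (3)·d/g = 6, i.e. d = 2·g.
Substitute into the budget 9·g + 1.5·d = 120: 12·g = 120, so g* = 10.
Then d* = 2·10 = 20.

g* = 10, d* = 20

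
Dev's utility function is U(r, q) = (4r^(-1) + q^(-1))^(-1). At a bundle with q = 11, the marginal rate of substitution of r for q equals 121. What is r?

For CES with ρ = -1, MRS = (4/1)·(q/r)^2.
Setting (4/1)·(11/r)^2 = 121 gives (11/r)^2 = 30.25, so 11/r = 5.5 and r = 2.

r = 2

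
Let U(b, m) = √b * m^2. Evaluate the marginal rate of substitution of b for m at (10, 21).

MU_b = 0.5·b^(-0.5)·m^2 and MU_m = 2·√b·m.
MRS = MU_b/MU_m = (0.25)·m/b.
At (10, 21): MRS = 21/40.
That is, one extra unit of b is worth 21/40 units of m at the margin.

MRS = 21/40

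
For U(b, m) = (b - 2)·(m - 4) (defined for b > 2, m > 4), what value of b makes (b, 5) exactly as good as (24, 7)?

U(24, 7) = 66.
Set U(b, 5) = 66 and solve.
With m = 5: (5 − 4) = 1, so (b − 2) = 66/1 = 66.
So b = 2 + 66 = 68.
Check: U(68, 5) = 66.

b = 68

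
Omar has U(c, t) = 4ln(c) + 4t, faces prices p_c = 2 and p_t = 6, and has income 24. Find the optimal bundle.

c* = 3, t* = 3

MU_c = 4/c, MU_t = 4.
MRS = 4/c ÷ 4.
Tangency: set MRS = p_c/p_t = 2/6 = 1/3.
MRS depends only on c: 1/c = 1/3 ⇒ c* = 1/(1/3) = 3.
From the budget, 6·t = 24 − 2·3 = 18, so t* = 3.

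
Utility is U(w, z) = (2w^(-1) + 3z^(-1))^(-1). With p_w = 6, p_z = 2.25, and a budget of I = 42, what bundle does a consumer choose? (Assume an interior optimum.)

For CES with ρ = -1, MRS = (2/3)·(z/w)^2.
Tangency: set MRS = p_w/p_z = 6/2.25 = 8/3.
So (z/w)^2 = 4; taking the square root, z/w = 2, i.e. z = 2·w.
Substitute into the budget 6·w + 2.25·z = 42: 10.5·w = 42, so w* = 4 and z* = 2·4 = 8.

w* = 4, z* = 8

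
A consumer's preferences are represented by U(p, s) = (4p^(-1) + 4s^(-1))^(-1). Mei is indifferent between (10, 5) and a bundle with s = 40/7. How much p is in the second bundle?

p = 8

U depends on (p, s) only through S = 4p^(-1) + 4s^(-1), so equal utility means equal S. At (10, 5): S = 1.2.
With s = 40/7: 4·(40/7)^(-1) = 0.7, so 4p^(-1) = 1.2 − 0.7 = 0.5, i.e. p^(-1) = 0.125.
Hence p = 1/0.125 = 8.
Check: U(8, 40/7) = 0.8333.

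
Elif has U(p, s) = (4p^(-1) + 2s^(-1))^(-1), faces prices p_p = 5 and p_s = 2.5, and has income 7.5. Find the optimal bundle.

p* = 1, s* = 1

For CES with ρ = -1, MRS = (4/2)·(s/p)^2.
Tangency: set MRS = p_p/p_s = 5/2.5 = 2.
So (s/p)^2 = 1; taking the square root, s/p = 1, i.e. s = p.
Substitute into the budget 5·p + 2.5·s = 7.5: 7.5·p = 7.5, so p* = 1 and s* = 1.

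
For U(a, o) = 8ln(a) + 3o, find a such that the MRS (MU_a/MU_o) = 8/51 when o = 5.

a = 17

MU_a = 8/a, MU_o = 3.
MRS = 8/a ÷ 3.
MRS depends only on a: (8/3)/a = 8/51 ⇒ a = (8/3)/(8/51) = 17.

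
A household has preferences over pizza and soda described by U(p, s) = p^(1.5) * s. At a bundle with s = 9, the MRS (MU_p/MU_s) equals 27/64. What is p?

p = 32

MU_p = 1.5·√p·s and MU_s = p^(1.5).
MRS = MU_p/MU_s = (1.5)·s/p.
Substitute s = 9: MRS = 13.5/p. Setting 13.5/p = 27/64 gives p = 13.5/(27/64) = 32.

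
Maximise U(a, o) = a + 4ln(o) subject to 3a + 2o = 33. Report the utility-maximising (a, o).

MU_a = 1, MU_o = 4/o.
MRS = 1 ÷ (4/o).
Tangency: set MRS = p_a/p_o = 3/2 = 1.5.
MRS depends only on o: 0.25·o = 1.5 ⇒ o* = 1.5/0.25 = 6.
From the budget, 3·a = 33 − 2·6 = 21, so a* = 7.

a* = 7, o* = 6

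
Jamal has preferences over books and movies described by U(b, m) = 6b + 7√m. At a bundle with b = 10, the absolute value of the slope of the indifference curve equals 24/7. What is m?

m = 4

MU_b = 6, MU_m = 7/(2√m).
MRS = 6 ÷ (7/(2√m)).
MRS depends only on m: (12/7)·√m = 24/7 ⇒ √m = (24/7)/(12/7) = 2 ⇒ m = 4.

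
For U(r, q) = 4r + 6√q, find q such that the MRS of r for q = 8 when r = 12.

MU_r = 4, MU_q = 6/(2√q).
MRS = 4 ÷ (6/(2√q)).
MRS depends only on q: (4/3)·√q = 8 ⇒ √q = 8/(4/3) = 6 ⇒ q = 36.

q = 36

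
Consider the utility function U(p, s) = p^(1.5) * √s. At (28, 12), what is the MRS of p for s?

MU_p = 1.5·√p·√s and MU_s = 0.5·p^(1.5)·s^(-0.5).
MRS = MU_p/MU_s = (3)·s/p.
At (28, 12): MRS = 9/7.
So at (28, 12) the consumer would give up 9/7 units of s for one more unit of p.

MRS = 9/7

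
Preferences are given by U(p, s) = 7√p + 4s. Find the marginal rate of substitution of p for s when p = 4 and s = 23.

MRS = 7/16

MU_p = 7/(2√p), MU_s = 4.
MRS = 7/(2√p) ÷ 4.
At (4, 23): MRS = 7/16.
That is, one extra unit of p is worth 7/16 units of s at the margin.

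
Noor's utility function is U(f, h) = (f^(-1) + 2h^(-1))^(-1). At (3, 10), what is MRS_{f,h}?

MRS = 50/9

For CES with ρ = -1, MRS = (1/2)·(h/f)^2.
At (3, 10): MRS = 50/9.
That is, one extra unit of f is worth 50/9 units of h at the margin.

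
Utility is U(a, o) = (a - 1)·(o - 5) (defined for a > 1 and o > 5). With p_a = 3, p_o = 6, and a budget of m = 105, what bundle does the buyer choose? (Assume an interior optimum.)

MU_a = (o−5), MU_o = (a−1).
MRS = (o−5)/(a−1).
Tangency: set MRS = p_a/p_o = 3/6 = 0.5.
So (o − 5)/(a − 1) = 0.5, i.e. (o − 5) = 0.5·(a − 1).
Rewrite the budget in excess-of-subsistence terms: 3·(a − 1) + 6·(o − 5) = 105 − 3·1 − 6·5 = 72.
Substituting, 6·(a − 1) = 72, so a − 1 = 12 and a* = 13.
Then o − 5 = 0.5·12 = 6, so o* = 11.

a* = 13, o* = 11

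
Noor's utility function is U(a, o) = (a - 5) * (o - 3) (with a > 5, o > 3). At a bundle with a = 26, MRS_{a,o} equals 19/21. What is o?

MU_a = (o−3), MU_o = (a−5).
MRS = (o−3)/(a−5).
Substitute a = 26: MRS = (o − 3)/21. Setting this equal to 19/21 gives o − 3 = (19/21)·21 = 19, so o = 22.

o = 22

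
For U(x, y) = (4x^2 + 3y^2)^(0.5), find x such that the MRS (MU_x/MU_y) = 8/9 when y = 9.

For CES with ρ = 2, MRS = (4/3)·(y/x)^(-1).
Setting (4/3)·(9/x)^(-1) = 8/9 gives (9/x)^(-1) = 2/3, so 9/x = 1.5 and x = 6.

x = 6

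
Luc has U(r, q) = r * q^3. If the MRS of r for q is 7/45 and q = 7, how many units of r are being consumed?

MU_r = q^3 and MU_q = 3·r·q^2.
MRS = MU_r/MU_q = (1/3)·q/r.
Substitute q = 7: MRS = (7/3)/r. Setting (7/3)/r = 7/45 gives r = (7/3)/(7/45) = 15.

r = 15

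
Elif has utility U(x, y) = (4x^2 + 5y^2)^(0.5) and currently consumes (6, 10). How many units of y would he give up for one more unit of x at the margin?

MRS = 12/25

For CES with ρ = 2, MRS = (4/5)·(y/x)^(-1).
At (6, 10): MRS = 12/25.
The indifference curve has slope −12/25 at this bundle.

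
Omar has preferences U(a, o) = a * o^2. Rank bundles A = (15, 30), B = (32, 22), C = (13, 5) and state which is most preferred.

Evaluate utility at each bundle:
U(A) = 13500.
U(B) = 15488.
U(C) = 325.
Highest utility is B, so B ≻ A ≻ C.

Bundle B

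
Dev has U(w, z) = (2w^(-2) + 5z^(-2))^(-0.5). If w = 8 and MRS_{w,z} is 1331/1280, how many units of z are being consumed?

For CES with ρ = -2, MRS = (2/5)·(z/w)^3.
Setting (2/5)·(z/8)^3 = 1331/1280 gives (z/8)^3 = 1331/512, so z/8 = 1.375 and z = 11.

z = 11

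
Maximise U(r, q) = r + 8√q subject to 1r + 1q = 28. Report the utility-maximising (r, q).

MU_r = 1, MU_q = 8/(2√q).
MRS = 1 ÷ (8/(2√q)).
Tangency: set MRS = p_r/p_q = 1/1 = 1.
MRS depends only on q: 0.25·√q = 1 ⇒ √q = 1/0.25 = 4 ⇒ q* = 16.
From the budget, 1·r = 28 − 1·16 = 12, so r* = 12.

r* = 12, q* = 16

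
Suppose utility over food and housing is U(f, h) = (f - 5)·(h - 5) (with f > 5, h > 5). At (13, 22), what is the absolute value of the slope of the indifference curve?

MU_f = (h−5), MU_h = (f−5).
MRS = (h−5)/(f−5).
At (13, 22): MRS = 2.125.
So at (13, 22) the consumer would give up 2.125 units of h for one more unit of f.

MRS = 2.125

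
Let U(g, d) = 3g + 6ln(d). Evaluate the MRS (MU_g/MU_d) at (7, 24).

MRS = 12

MU_g = 3, MU_d = 6/d.
MRS = 3 ÷ (6/d).
At (7, 24): MRS = 12.
The indifference curve has slope −12 at this bundle.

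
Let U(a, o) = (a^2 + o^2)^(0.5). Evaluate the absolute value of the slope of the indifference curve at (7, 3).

MRS = 7/3

For CES with ρ = 2, MRS = (o/a)^(-1).
At (7, 3): MRS = 7/3.
That is, one extra unit of a is worth 7/3 units of o at the margin.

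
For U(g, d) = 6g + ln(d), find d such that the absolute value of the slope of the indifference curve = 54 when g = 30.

MU_g = 6, MU_d = 1/d.
MRS = 6 ÷ (1/d).
MRS depends only on d: 6·d = 54 ⇒ d = 54/6 = 9.

d = 9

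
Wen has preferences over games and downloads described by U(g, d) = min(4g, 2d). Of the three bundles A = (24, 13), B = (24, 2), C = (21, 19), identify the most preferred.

Bundle C

Evaluate utility at each bundle:
U(A) = 26.
U(B) = 4.
U(C) = 38.
Highest utility is C, so C ≻ A ≻ B.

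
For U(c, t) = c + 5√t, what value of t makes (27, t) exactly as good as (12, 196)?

U(12, 196) = 82.
Set U(27, t) = 82 and solve.
With c = 27: 5√t = 82 − 27 = 55, so √t = 11 and t = 121.
Check: U(27, 121) = 82.

t = 121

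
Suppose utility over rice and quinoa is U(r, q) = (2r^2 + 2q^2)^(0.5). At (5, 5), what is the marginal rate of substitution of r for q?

MRS = 1

For CES with ρ = 2, MRS = (q/r)^(-1).
At (5, 5): MRS = 1.
That is, one extra unit of r is worth 1 units of q at the margin.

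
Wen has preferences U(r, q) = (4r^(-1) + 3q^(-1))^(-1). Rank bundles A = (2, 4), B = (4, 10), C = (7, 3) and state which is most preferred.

Evaluate utility at each bundle:
U(A) = 0.364.
U(B) = 0.769.
U(C) = 0.636.
Highest utility is B, so B ≻ C ≻ A.

Bundle B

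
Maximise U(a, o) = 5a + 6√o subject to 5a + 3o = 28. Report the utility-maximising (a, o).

MU_a = 5, MU_o = 6/(2√o).
MRS = 5 ÷ (6/(2√o)).
Tangency: set MRS = p_a/p_o = 5/3.
MRS depends only on o: (5/3)·√o = 5/3 ⇒ √o = (5/3)/(5/3) = 1 ⇒ o* = 1.
From the budget, 5·a = 28 − 3·1 = 25, so a* = 5.

a* = 5, o* = 1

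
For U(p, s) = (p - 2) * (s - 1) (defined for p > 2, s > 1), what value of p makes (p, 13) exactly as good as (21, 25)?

U(21, 25) = 456.
Set U(p, 13) = 456 and solve.
With s = 13: (13 − 1) = 12, so (p − 2) = 456/12 = 38.
So p = 2 + 38 = 40.
Check: U(40, 13) = 456.

p = 40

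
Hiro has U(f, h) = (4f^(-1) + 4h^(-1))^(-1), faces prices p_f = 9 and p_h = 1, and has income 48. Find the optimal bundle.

For CES with ρ = -1, MRS = (h/f)^2.
Tangency: set MRS = p_f/p_h = 9/1 = 9.
So (h/f)^2 = 9; taking the square root, h/f = 3, i.e. h = 3·f.
Substitute into the budget 9·f + 1·h = 48: 12·f = 48, so f* = 4 and h* = 3·4 = 12.

f* = 4, h* = 12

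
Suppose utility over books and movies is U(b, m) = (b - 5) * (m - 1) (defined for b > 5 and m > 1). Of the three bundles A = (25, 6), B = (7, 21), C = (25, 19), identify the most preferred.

Bundle C

Evaluate utility at each bundle:
U(A) = 100.
U(B) = 40.
U(C) = 360.
Highest utility is C, so C ≻ A ≻ B.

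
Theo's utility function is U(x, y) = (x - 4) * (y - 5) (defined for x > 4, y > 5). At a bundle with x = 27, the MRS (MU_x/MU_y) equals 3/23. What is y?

MU_x = (y−5), MU_y = (x−4).
MRS = (y−5)/(x−4).
Substitute x = 27: MRS = (y − 5)/23. Setting this equal to 3/23 gives y − 5 = (3/23)·23 = 3, so y = 8.

y = 8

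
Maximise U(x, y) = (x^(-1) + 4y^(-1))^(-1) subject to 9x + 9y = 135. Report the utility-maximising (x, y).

x* = 5, y* = 10

For CES with ρ = -1, MRS = (1/4)·(y/x)^2.
Tangency: set MRS = p_x/p_y = 9/9 = 1.
So (y/x)^2 = 4; taking the square root, y/x = 2, i.e. y = 2·x.
Substitute into the budget 9·x + 9·y = 135: 27·x = 135, so x* = 5 and y* = 2·5 = 10.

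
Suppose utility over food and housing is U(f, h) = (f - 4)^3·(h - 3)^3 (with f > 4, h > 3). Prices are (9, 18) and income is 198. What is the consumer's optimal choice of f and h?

MU_f = 3·(f−4)^2·(h−3)^3, MU_h = 3·(f−4)^3·(h−3)^2.
MRS = (h−3)/(f−4).
Tangency: set MRS = p_f/p_h = 9/18 = 0.5.
So (h − 3)/(f − 4) = 0.5, i.e. (h − 3) = 0.5·(f − 4).
Rewrite the budget in excess-of-subsistence terms: 9·(f − 4) + 18·(h − 3) = 198 − 9·4 − 18·3 = 108.
Substituting, 18·(f − 4) = 108, so f − 4 = 6 and f* = 10.
Then h − 3 = 0.5·6 = 3, so h* = 6.

f* = 10, h* = 6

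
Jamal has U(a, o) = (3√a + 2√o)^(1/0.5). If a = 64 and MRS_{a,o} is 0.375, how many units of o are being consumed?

o = 4

For CES with ρ = 0.5, MRS = (3/2)·√(o/a).
Setting (3/2)·√(o/64) = 0.375 gives √(o/64) = 0.25, so o/64 = 1/16 and o = 4.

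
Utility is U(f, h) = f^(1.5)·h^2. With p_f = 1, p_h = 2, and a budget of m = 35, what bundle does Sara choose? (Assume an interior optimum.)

MU_f = 1.5·√f·h^2 and MU_h = 2·f^(1.5)·h.
MRS = MU_f/MU_h = (0.75)·h/f.
Tangency: set MRS = p_f/p_h = 1/2 = 0.5.
So (0.75)·h/f = 0.5, i.e. h = (2/3)·f.
Substitute into the budget 1·f + 2·h = 35: (7/3)·f = 35, so f* = 15.
Then h* = (2/3)·15 = 10.

f* = 15, h* = 10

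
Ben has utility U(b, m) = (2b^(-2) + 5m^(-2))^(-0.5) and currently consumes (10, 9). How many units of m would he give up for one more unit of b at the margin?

For CES with ρ = -2, MRS = (2/5)·(m/b)^3.
At (10, 9): MRS = 729/2500.
So at (10, 9) the consumer would give up 729/2500 units of m for one more unit of b.

MRS = 729/2500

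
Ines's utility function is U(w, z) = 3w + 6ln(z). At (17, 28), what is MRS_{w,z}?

MU_w = 3, MU_z = 6/z.
MRS = 3 ÷ (6/z).
At (17, 28): MRS = 14.
The indifference curve has slope −14 at this bundle.

MRS = 14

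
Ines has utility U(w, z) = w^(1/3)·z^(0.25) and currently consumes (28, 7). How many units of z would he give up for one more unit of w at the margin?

MRS = 1/3

MU_w = 1/3·w^(-2/3)·z^(0.25) and MU_z = 0.25·w^(1/3)·z^(-0.75).
MRS = MU_w/MU_z = (4/3)·z/w.
At (28, 7): MRS = 1/3.
So at (28, 7) the consumer would give up 1/3 units of z for one more unit of w.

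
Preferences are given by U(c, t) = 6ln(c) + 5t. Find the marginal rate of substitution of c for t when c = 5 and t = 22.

MU_c = 6/c, MU_t = 5.
MRS = 6/c ÷ 5.
At (5, 22): MRS = 6/25.
So at (5, 22) the consumer would give up 6/25 units of t for one more unit of c.

MRS = 6/25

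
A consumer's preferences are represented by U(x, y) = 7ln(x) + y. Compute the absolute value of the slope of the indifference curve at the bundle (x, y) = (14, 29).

MRS = 0.5

MU_x = 7/x, MU_y = 1.
MRS = 7/x ÷ 1.
At (14, 29): MRS = 0.5.
That is, one extra unit of x is worth 0.5 units of y at the margin.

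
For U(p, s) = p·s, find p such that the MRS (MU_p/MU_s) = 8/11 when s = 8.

p = 11

MU_p = s and MU_s = p.
MRS = MU_p/MU_s = s/p.
Substitute s = 8: MRS = 8/p. Setting 8/p = 8/11 gives p = 8/(8/11) = 11.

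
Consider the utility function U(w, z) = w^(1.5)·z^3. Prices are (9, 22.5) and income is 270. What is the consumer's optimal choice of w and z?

MU_w = 1.5·√w·z^3 and MU_z = 3·w^(1.5)·z^2.
MRS = MU_w/MU_z = (0.5)·z/w.
Tangency: set MRS = p_w/p_z = 9/22.5 = 0.4.
So (0.5)·z/w = 0.4, i.e. z = 0.8·w.
Substitute into the budget 9·w + 22.5·z = 270: 27·w = 270, so w* = 10.
Then z* = 0.8·10 = 8.

w* = 10, z* = 8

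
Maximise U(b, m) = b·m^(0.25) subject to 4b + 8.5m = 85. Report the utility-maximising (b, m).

b* = 17, m* = 2

MU_b = m^(0.25) and MU_m = 0.25·b·m^(-0.75).
MRS = MU_b/MU_m = (4)·m/b.
Tangency: set MRS = p_b/p_m = 4/8.5 = 8/17.
So (4)·m/b = 8/17, i.e. m = (2/17)·b.
Substitute into the budget 4·b + 8.5·m = 85: 5·b = 85, so b* = 17.
Then m* = (2/17)·17 = 2.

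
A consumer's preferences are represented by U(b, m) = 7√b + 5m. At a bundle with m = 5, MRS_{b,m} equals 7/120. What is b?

b = 144

MU_b = 7/(2√b), MU_m = 5.
MRS = 7/(2√b) ÷ 5.
MRS depends only on b: 0.7/√b = 7/120 ⇒ √b = 0.7/(7/120) = 12 ⇒ b = 144.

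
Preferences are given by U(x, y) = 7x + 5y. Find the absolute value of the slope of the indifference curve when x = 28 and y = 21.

MU_x = 7, MU_y = 5, so MRS = 7/5 = 1.4 at every bundle.
At (28, 21): MRS = 1.4.
That is, one extra unit of x is worth 1.4 units of y at the margin.

MRS = 1.4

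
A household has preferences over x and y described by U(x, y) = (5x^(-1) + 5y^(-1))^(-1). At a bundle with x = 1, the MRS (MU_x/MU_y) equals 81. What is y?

y = 9

For CES with ρ = -1, MRS = (y/x)^2.
Setting (y/1)^2 = 81 gives y/1 = 9 and y = 9.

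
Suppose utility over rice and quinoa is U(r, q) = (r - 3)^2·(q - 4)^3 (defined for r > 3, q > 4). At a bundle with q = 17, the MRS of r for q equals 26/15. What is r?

MU_r = 2·(r−3)·(q−4)^3, MU_q = 3·(r−3)^2·(q−4)^2.
MRS = (2/3)·(q−4)/(r−3).
Substitute q = 17: MRS = (26/3)/(r − 3). Setting this equal to 26/15 gives r − 3 = (26/3)/(26/15) = 5, so r = 8.

r = 8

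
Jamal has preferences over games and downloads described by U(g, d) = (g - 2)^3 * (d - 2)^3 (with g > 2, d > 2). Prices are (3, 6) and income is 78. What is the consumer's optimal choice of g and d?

g* = 12, d* = 7

MU_g = 3·(g−2)^2·(d−2)^3, MU_d = 3·(g−2)^3·(d−2)^2.
MRS = (d−2)/(g−2).
Tangency: set MRS = p_g/p_d = 3/6 = 0.5.
So (d − 2)/(g − 2) = 0.5, i.e. (d − 2) = 0.5·(g − 2).
Rewrite the budget in excess-of-subsistence terms: 3·(g − 2) + 6·(d − 2) = 78 − 3·2 − 6·2 = 60.
Substituting, 6·(g − 2) = 60, so g − 2 = 10 and g* = 12.
Then d − 2 = 0.5·10 = 5, so d* = 7.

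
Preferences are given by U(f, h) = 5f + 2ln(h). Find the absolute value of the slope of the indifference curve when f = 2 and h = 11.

MRS = 27.5

MU_f = 5, MU_h = 2/h.
MRS = 5 ÷ (2/h).
At (2, 11): MRS = 27.5.
That is, one extra unit of f is worth 27.5 units of h at the margin.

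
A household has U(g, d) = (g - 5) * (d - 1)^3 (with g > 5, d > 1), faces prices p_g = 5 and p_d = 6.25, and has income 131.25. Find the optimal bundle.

MU_g = (d−1)^3, MU_d = 3·(g−5)·(d−1)^2.
MRS = (1/3)·(d−1)/(g−5).
Tangency: set MRS = p_g/p_d = 5/6.25 = 0.8.
So (1/3)·(d − 1)/(g − 5) = 0.8, i.e. (d − 1) = 2.4·(g − 5).
Rewrite the budget in excess-of-subsistence terms: 5·(g − 5) + 6.25·(d − 1) = 131.25 − 5·5 − 6.25·1 = 100.
Substituting, 20·(g − 5) = 100, so g − 5 = 5 and g* = 10.
Then d − 1 = 2.4·5 = 12, so d* = 13.

g* = 10, d* = 13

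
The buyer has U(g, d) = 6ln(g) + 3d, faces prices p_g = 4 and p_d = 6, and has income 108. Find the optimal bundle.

g* = 3, d* = 16

MU_g = 6/g, MU_d = 3.
MRS = 6/g ÷ 3.
Tangency: set MRS = p_g/p_d = 4/6 = 2/3.
MRS depends only on g: 2/g = 2/3 ⇒ g* = 2/(2/3) = 3.
From the budget, 6·d = 108 − 4·3 = 96, so d* = 16.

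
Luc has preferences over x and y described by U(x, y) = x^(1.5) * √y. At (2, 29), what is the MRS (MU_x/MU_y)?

MRS = 43.5

MU_x = 1.5·√x·√y and MU_y = 0.5·x^(1.5)·y^(-0.5).
MRS = MU_x/MU_y = (3)·y/x.
At (2, 29): MRS = 43.5.
The indifference curve has slope −43.5 at this bundle.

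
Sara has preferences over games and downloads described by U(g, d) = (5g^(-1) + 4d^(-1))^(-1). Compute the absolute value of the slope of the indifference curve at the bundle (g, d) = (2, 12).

MRS = 45

For CES with ρ = -1, MRS = (5/4)·(d/g)^2.
At (2, 12): MRS = 45.
The indifference curve has slope −45 at this bundle.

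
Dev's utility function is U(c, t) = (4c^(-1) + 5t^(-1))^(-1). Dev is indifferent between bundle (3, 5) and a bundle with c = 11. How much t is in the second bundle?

U depends on (c, t) only through S = 4c^(-1) + 5t^(-1), so equal utility means equal S. At (3, 5): S = 7/3.
With c = 11: 4·11^(-1) = 4/11, so 5t^(-1) = 7/3 − 4/11 = 65/33, i.e. t^(-1) = 13/33.
Hence t = 1/(13/33) = 33/13.
Check: U(11, 33/13) = 0.4286.

t = 33/13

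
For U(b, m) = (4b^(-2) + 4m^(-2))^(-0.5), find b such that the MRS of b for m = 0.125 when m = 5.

For CES with ρ = -2, MRS = (m/b)^3.
Setting (5/b)^3 = 0.125 gives 5/b = 0.5 and b = 10.

b = 10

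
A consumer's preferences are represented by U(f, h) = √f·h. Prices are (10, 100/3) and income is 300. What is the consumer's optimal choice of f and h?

f* = 10, h* = 6

MU_f = 0.5·f^(-0.5)·h and MU_h = √f.
MRS = MU_f/MU_h = (0.5)·h/f.
Tangency: set MRS = p_f/p_h = 10/(100/3) = 0.3.
So (0.5)·h/f = 0.3, i.e. h = 0.6·f.
Substitute into the budget 10·f + (100/3)·h = 300: 30·f = 300, so f* = 10.
Then h* = 0.6·10 = 6.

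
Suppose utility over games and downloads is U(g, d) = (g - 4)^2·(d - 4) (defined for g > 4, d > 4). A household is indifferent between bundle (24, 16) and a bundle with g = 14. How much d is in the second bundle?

d = 52

U(24, 16) = 4800.
Set U(14, d) = 4800 and solve.
With g = 14: (14 − 4)^2 = 100, so (d − 4) = 4800/100 = 48.
So d = 4 + 48 = 52.
Check: U(14, 52) = 4800.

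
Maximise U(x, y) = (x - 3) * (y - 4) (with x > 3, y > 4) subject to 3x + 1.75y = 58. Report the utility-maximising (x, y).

MU_x = (y−4), MU_y = (x−3).
MRS = (y−4)/(x−3).
Tangency: set MRS = p_x/p_y = 3/1.75 = 12/7.
So (y − 4)/(x − 3) = 12/7, i.e. (y − 4) = (12/7)·(x − 3).
Rewrite the budget in excess-of-subsistence terms: 3·(x − 3) + 1.75·(y − 4) = 58 − 3·3 − 1.75·4 = 42.
Substituting, 6·(x − 3) = 42, so x − 3 = 7 and x* = 10.
Then y − 4 = (12/7)·7 = 12, so y* = 16.

x* = 10, y* = 16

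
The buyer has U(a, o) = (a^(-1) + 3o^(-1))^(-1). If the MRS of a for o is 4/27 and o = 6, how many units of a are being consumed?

For CES with ρ = -1, MRS = (1/3)·(o/a)^2.
Setting (1/3)·(6/a)^2 = 4/27 gives (6/a)^2 = 4/9, so 6/a = 2/3 and a = 9.

a = 9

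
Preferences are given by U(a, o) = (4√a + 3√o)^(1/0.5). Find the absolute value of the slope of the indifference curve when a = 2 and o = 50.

MRS = 20/3

For CES with ρ = 0.5, MRS = (4/3)·√(o/a).
At (2, 50): MRS = 20/3.
The indifference curve has slope −20/3 at this bundle.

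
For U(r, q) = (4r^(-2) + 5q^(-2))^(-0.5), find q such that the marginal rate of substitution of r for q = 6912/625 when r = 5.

q = 12

For CES with ρ = -2, MRS = (4/5)·(q/r)^3.
Setting (4/5)·(q/5)^3 = 6912/625 gives (q/5)^3 = 1728/125, so q/5 = 2.4 and q = 12.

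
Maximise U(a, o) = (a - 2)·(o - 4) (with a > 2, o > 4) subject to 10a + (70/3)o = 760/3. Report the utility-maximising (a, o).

MU_a = (o−4), MU_o = (a−2).
MRS = (o−4)/(a−2).
Tangency: set MRS = p_a/p_o = 10/(70/3) = 3/7.
So (o − 4)/(a − 2) = 3/7, i.e. (o − 4) = (3/7)·(a − 2).
Rewrite the budget in excess-of-subsistence terms: 10·(a − 2) + (70/3)·(o − 4) = 760/3 − 10·2 − (70/3)·4 = 140.
Substituting, 20·(a − 2) = 140, so a − 2 = 7 and a* = 9.
Then o − 4 = (3/7)·7 = 3, so o* = 7.

a* = 9, o* = 7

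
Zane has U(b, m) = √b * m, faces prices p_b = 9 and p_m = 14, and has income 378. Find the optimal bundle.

b* = 14, m* = 18

MU_b = 0.5·b^(-0.5)·m and MU_m = √b.
MRS = MU_b/MU_m = (0.5)·m/b.
Tangency: set MRS = p_b/p_m = 9/14.
So (0.5)·m/b = 9/14, i.e. m = (9/7)·b.
Substitute into the budget 9·b + 14·m = 378: 27·b = 378, so b* = 14.
Then m* = (9/7)·14 = 18.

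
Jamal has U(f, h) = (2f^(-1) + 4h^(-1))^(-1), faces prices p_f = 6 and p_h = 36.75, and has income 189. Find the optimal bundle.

For CES with ρ = -1, MRS = (2/4)·(h/f)^2.
Tangency: set MRS = p_f/p_h = 6/36.75 = 8/49.
So (h/f)^2 = 16/49; taking the square root, h/f = 4/7, i.e. h = (4/7)·f.
Substitute into the budget 6·f + 36.75·h = 189: 27·f = 189, so f* = 7 and h* = (4/7)·7 = 4.

f* = 7, h* = 4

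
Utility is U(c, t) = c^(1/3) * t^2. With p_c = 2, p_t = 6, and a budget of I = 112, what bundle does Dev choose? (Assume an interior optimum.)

c* = 8, t* = 16

MU_c = 1/3·c^(-2/3)·t^2 and MU_t = 2·c^(1/3)·t.
MRS = MU_c/MU_t = (1/6)·t/c.
Tangency: set MRS = p_c/p_t = 2/6 = 1/3.
So (1/6)·t/c = 1/3, i.e. t = 2·c.
Substitute into the budget 2·c + 6·t = 112: 14·c = 112, so c* = 8.
Then t* = 2·8 = 16.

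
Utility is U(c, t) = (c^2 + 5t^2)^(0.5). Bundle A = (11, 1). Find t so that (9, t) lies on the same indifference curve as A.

U depends on (c, t) only through S = c^2 + 5t^2, so equal utility means equal S. At (11, 1): S = 126.
With c = 9: 9^2 = 81, so 5t^2 = 126 − 81 = 45, i.e. t^2 = 9.
Hence t = √9 = 3.
Check: U(9, 3) = 11.225.

t = 3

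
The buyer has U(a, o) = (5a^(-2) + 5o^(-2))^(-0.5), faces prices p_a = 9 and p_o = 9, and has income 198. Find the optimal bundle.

a* = 11, o* = 11

For CES with ρ = -2, MRS = (o/a)^3.
Tangency: set MRS = p_a/p_o = 9/9 = 1.
So (o/a)^3 = 1; taking the cube root, o/a = 1, i.e. o = a.
Substitute into the budget 9·a + 9·o = 198: 18·a = 198, so a* = 11 and o* = 11.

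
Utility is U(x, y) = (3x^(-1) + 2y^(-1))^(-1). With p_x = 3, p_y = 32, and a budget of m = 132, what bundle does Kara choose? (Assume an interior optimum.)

For CES with ρ = -1, MRS = (3/2)·(y/x)^2.
Tangency: set MRS = p_x/p_y = 3/32.
So (y/x)^2 = 1/16; taking the square root, y/x = 0.25, i.e. y = 0.25·x.
Substitute into the budget 3·x + 32·y = 132: 11·x = 132, so x* = 12 and y* = 0.25·12 = 3.

x* = 12, y* = 3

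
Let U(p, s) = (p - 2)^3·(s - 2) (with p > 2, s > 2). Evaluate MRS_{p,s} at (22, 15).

MRS = 1.95

MU_p = 3·(p−2)^2·(s−2), MU_s = (p−2)^3.
MRS = (3/1)·(s−2)/(p−2).
At (22, 15): MRS = 1.95.
The indifference curve has slope −1.95 at this bundle.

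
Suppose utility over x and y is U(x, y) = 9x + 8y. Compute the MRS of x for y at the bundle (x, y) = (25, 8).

MRS = 1.125

MU_x = 9, MU_y = 8, so MRS = 9/8 = 1.125 at every bundle.
At (25, 8): MRS = 1.125.
The indifference curve has slope −1.125 at this bundle.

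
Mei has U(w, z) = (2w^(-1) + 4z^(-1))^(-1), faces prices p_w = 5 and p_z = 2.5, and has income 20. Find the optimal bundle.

For CES with ρ = -1, MRS = (2/4)·(z/w)^2.
Tangency: set MRS = p_w/p_z = 5/2.5 = 2.
So (z/w)^2 = 4; taking the square root, z/w = 2, i.e. z = 2·w.
Substitute into the budget 5·w + 2.5·z = 20: 10·w = 20, so w* = 2 and z* = 2·2 = 4.

w* = 2, z* = 4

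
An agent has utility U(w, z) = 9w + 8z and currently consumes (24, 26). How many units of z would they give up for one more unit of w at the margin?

MRS = 1.125

MU_w = 9, MU_z = 8, so MRS = 9/8 = 1.125 at every bundle.
At (24, 26): MRS = 1.125.
The indifference curve has slope −1.125 at this bundle.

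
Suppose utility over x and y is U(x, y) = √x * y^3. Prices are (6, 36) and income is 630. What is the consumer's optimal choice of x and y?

MU_x = 0.5·x^(-0.5)·y^3 and MU_y = 3·√x·y^2.
MRS = MU_x/MU_y = (1/6)·y/x.
Tangency: set MRS = p_x/p_y = 6/36 = 1/6.
So (1/6)·y/x = 1/6, i.e. y = x.
Substitute into the budget 6·x + 36·y = 630: 42·x = 630, so x* = 15.
Then y* = 15.

x* = 15, y* = 15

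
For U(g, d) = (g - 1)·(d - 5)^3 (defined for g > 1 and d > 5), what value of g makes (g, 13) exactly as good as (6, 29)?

U(6, 29) = 69120.
Set U(g, 13) = 69120 and solve.
With d = 13: (13 − 5)^3 = 512, so (g − 1) = 69120/512 = 135.
So g = 1 + 135 = 136.
Check: U(136, 13) = 69120.

g = 136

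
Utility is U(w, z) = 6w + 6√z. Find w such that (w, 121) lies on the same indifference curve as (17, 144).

U(17, 144) = 174.
Set U(w, 121) = 174 and solve.
With z = 121: √121 = 11, so 6w = 174 − 6·11 = 108 and w = 18.
Check: U(18, 121) = 174.

w = 18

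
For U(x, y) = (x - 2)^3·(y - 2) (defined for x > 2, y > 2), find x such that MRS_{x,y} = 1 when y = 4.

MU_x = 3·(x−2)^2·(y−2), MU_y = (x−2)^3.
MRS = (3/1)·(y−2)/(x−2).
Substitute y = 4: MRS = 6/(x − 2). Setting this equal to 1 gives x − 2 = 6/1 = 6, so x = 8.

x = 8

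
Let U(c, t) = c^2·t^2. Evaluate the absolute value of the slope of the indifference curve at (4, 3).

MU_c = 2·c·t^2 and MU_t = 2·c^2·t.
MRS = MU_c/MU_t = t/c.
At (4, 3): MRS = 0.75.
That is, one extra unit of c is worth 0.75 units of t at the margin.

MRS = 0.75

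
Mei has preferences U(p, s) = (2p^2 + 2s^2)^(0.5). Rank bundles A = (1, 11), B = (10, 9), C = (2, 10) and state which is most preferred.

Bundle B

Evaluate utility at each bundle:
U(A) = 15.620.
U(B) = 19.026.
U(C) = 14.422.
Highest utility is B, so B ≻ A ≻ C.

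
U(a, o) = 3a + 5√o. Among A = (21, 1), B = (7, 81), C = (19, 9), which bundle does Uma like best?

Bundle C

Evaluate utility at each bundle:
U(A) = 68.000.
U(B) = 66.000.
U(C) = 72.000.
Highest utility is C, so C ≻ A ≻ B.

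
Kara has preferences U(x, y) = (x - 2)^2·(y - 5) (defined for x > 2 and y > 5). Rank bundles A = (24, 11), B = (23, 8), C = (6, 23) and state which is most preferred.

Bundle A

Evaluate utility at each bundle:
U(A) = 2904.
U(B) = 1323.
U(C) = 288.
Highest utility is A, so A ≻ B ≻ C.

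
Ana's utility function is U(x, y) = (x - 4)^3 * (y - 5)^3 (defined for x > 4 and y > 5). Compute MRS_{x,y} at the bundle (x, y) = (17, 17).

MU_x = 3·(x−4)^2·(y−5)^3, MU_y = 3·(x−4)^3·(y−5)^2.
MRS = (y−5)/(x−4).
At (17, 17): MRS = 12/13.
That is, one extra unit of x is worth 12/13 units of y at the margin.

MRS = 12/13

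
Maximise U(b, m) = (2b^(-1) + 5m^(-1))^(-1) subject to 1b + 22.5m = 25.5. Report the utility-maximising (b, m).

For CES with ρ = -1, MRS = (2/5)·(m/b)^2.
Tangency: set MRS = p_b/p_m = 1/22.5 = 2/45.
So (m/b)^2 = 1/9; taking the square root, m/b = 1/3, i.e. m = (1/3)·b.
Substitute into the budget 1·b + 22.5·m = 25.5: 8.5·b = 25.5, so b* = 3 and m* = (1/3)·3 = 1.

b* = 3, m* = 1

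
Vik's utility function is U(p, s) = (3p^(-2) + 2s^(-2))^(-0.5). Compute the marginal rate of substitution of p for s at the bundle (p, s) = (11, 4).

MRS = 96/1331

For CES with ρ = -2, MRS = (3/2)·(s/p)^3.
At (11, 4): MRS = 96/1331.
That is, one extra unit of p is worth 96/1331 units of s at the margin.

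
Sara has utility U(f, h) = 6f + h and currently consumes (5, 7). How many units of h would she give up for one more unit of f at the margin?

MU_f = 6, MU_h = 1, so MRS = 6/1 = 6 at every bundle.
At (5, 7): MRS = 6.
The indifference curve has slope −6 at this bundle.

MRS = 6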